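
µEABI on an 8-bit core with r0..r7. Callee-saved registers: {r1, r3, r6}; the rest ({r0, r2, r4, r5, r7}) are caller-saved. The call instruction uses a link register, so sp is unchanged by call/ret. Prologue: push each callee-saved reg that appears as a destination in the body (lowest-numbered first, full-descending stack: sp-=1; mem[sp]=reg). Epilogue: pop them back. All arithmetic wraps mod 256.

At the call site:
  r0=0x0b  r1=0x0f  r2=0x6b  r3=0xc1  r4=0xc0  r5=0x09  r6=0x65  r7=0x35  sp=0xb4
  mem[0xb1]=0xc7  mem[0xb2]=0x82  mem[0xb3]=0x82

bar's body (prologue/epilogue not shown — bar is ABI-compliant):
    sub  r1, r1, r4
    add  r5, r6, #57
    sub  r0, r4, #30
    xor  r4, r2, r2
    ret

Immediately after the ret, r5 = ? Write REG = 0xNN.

REG = 0x9e

prologue: push r1 → mem[0xb3]=0x0f, sp=0xb3
body[0] sub  r1, r1, r4 → r1=0x4f
body[1] add  r5, r6, #57 → r5=0x9e
body[2] sub  r0, r4, #30 → r0=0xa2
body[3] xor  r4, r2, r2 → r4=0x00
epilogue: pop r1=0x0f, sp=0xb4
r5 is caller-saved → body value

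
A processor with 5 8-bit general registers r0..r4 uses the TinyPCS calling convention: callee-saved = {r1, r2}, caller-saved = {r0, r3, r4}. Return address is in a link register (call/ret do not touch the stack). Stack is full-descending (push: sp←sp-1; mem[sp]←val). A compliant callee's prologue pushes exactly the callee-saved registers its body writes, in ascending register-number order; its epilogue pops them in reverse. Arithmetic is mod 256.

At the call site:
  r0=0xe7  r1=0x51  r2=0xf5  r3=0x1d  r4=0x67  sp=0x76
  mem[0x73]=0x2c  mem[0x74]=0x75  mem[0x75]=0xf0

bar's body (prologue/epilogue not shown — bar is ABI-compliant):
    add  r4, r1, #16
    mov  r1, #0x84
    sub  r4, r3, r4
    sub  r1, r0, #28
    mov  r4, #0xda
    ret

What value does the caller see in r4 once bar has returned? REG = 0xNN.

prologue: push r1 -> mem[0x75]=0x51, sp=0x75
body[0] add  r4, r1, #16 -> r4=0x61
body[1] mov  r1, #0x84 -> r1=0x84
body[2] sub  r4, r3, r4 -> r4=0xbc
body[3] sub  r1, r0, #28 -> r1=0xcb
body[4] mov  r4, #0xda -> r4=0xda
epilogue: pop r1=0x51, sp=0x76
r4 is caller-saved -> body value

REG = 0xda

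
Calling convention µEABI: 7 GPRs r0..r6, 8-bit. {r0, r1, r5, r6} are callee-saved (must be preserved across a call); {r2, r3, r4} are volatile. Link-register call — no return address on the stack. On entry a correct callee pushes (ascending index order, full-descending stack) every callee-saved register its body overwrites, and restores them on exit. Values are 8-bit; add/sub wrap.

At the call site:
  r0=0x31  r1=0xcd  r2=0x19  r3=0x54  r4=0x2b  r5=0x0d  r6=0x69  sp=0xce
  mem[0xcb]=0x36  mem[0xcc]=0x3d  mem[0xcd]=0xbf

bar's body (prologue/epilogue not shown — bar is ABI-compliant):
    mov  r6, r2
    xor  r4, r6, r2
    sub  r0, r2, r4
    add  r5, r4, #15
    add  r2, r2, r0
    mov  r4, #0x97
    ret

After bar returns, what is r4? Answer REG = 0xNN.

prologue: push r0 → mem[0xcd]=0x31, sp=0xcd
prologue: push r5 → mem[0xcc]=0x0d, sp=0xcc
prologue: push r6 → mem[0xcb]=0x69, sp=0xcb
body[0] mov  r6, r2 → r6=0x19
body[1] xor  r4, r6, r2 → r4=0x00
body[2] sub  r0, r2, r4 → r0=0x19
body[3] add  r5, r4, #15 → r5=0x0f
body[4] add  r2, r2, r0 → r2=0x32
body[5] mov  r4, #0x97 → r4=0x97
epilogue: pop r6=0x69, sp=0xcc
epilogue: pop r5=0x0d, sp=0xcd
epilogue: pop r0=0x31, sp=0xce
r4 is caller-saved → body value

REG = 0x97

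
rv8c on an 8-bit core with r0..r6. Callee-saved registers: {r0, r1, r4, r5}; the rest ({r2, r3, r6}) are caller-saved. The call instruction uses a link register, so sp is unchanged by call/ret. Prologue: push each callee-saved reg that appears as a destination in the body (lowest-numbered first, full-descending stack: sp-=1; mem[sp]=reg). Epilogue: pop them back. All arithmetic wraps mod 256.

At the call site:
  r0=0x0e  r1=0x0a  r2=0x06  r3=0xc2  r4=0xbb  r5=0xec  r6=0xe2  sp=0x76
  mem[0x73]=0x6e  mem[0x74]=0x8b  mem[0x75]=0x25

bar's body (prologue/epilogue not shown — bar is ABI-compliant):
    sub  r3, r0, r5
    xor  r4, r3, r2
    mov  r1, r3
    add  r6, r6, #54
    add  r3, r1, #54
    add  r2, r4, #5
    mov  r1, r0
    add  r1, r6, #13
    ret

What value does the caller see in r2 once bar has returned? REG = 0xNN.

REG = 0x29

prologue: push r1 → mem[0x75]=0x0a, sp=0x75
prologue: push r4 → mem[0x74]=0xbb, sp=0x74
body[0] sub  r3, r0, r5 → r3=0x22
body[1] xor  r4, r3, r2 → r4=0x24
body[2] mov  r1, r3 → r1=0x22
body[3] add  r6, r6, #54 → r6=0x18
body[4] add  r3, r1, #54 → r3=0x58
body[5] add  r2, r4, #5 → r2=0x29
body[6] mov  r1, r0 → r1=0x0e
body[7] add  r1, r6, #13 → r1=0x25
epilogue: pop r4=0xbb, sp=0x75
epilogue: pop r1=0x0a, sp=0x76
r2 is caller-saved → body value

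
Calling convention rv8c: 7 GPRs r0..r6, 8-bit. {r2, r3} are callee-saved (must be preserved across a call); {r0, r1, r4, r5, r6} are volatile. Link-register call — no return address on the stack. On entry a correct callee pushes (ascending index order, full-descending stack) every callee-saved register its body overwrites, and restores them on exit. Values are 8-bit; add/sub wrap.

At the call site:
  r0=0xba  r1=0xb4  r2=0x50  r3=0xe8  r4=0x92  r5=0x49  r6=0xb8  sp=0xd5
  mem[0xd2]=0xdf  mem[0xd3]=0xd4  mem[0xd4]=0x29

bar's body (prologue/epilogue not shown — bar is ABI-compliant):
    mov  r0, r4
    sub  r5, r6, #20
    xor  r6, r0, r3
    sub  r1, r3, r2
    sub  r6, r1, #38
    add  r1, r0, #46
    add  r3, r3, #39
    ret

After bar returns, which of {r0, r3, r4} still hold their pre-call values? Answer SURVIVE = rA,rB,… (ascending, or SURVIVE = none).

prologue: push r3 -> mem[0xd4]=0xe8, sp=0xd4
body[0] mov  r0, r4 -> r0=0x92
body[1] sub  r5, r6, #20 -> r5=0xa4
body[2] xor  r6, r0, r3 -> r6=0x7a
body[3] sub  r1, r3, r2 -> r1=0x98
body[4] sub  r6, r1, #38 -> r6=0x72
body[5] add  r1, r0, #46 -> r1=0xc0
body[6] add  r3, r3, #39 -> r3=0x0f
epilogue: pop r3=0xe8, sp=0xd5
r0: caller-saved, written=True
r3: callee-saved, written=True
r4: caller-saved, written=False

SURVIVE = r3,r4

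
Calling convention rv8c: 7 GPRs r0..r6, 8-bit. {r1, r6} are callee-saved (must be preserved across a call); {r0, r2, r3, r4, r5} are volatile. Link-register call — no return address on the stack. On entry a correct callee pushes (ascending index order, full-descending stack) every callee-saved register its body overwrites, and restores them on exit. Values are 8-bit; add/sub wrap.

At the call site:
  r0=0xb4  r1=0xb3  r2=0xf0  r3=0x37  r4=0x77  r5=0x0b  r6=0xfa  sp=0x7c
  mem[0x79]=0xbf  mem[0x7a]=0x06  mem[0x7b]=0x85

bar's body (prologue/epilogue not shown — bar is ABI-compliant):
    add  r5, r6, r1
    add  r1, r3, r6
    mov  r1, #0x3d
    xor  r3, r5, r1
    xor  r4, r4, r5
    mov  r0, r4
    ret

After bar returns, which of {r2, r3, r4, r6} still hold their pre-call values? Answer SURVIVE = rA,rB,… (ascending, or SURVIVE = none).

prologue: push r1 → mem[0x7b]=0xb3, sp=0x7b
body[0] add  r5, r6, r1 → r5=0xad
body[1] add  r1, r3, r6 → r1=0x31
body[2] mov  r1, #0x3d → r1=0x3d
body[3] xor  r3, r5, r1 → r3=0x90
body[4] xor  r4, r4, r5 → r4=0xda
body[5] mov  r0, r4 → r0=0xda
epilogue: pop r1=0xb3, sp=0x7c
r2: caller-saved, written=False
r3: caller-saved, written=True
r4: caller-saved, written=True
r6: callee-saved, written=False

SURVIVE = r2,r6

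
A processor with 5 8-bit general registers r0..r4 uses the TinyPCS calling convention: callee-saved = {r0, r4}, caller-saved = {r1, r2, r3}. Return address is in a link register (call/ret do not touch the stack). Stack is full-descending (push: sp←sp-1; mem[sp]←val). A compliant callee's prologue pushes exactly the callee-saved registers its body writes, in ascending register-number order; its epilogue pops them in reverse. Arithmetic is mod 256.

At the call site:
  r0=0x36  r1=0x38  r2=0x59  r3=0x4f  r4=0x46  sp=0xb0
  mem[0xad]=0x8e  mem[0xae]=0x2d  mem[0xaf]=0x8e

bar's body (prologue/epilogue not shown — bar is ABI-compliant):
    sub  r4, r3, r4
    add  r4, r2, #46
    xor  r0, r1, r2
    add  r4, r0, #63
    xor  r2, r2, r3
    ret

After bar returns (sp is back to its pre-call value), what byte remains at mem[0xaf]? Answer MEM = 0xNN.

prologue: push r0 → mem[0xaf]=0x36, sp=0xaf
prologue: push r4 → mem[0xae]=0x46, sp=0xae
body[0] sub  r4, r3, r4 → r4=0x09
body[1] add  r4, r2, #46 → r4=0x87
body[2] xor  r0, r1, r2 → r0=0x61
body[3] add  r4, r0, #63 → r4=0xa0
body[4] xor  r2, r2, r3 → r2=0x16
epilogue: pop r4=0x46, sp=0xaf
epilogue: pop r0=0x36, sp=0xb0
prologue pushed ['r0', 'r4'] at ['0xaf', '0xae']

MEM = 0x36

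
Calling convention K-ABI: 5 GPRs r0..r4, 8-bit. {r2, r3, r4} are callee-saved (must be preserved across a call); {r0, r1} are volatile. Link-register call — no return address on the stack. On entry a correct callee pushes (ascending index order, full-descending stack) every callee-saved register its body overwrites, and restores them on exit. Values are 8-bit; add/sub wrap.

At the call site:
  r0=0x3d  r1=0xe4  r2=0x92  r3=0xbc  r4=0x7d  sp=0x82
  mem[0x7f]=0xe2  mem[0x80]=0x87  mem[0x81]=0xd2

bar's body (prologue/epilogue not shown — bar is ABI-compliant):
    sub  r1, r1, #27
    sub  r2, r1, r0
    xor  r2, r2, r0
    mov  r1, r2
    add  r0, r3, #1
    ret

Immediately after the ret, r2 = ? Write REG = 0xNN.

REG = 0x92

prologue: push r2 → mem[0x81]=0x92, sp=0x81
body[0] sub  r1, r1, #27 → r1=0xc9
body[1] sub  r2, r1, r0 → r2=0x8c
body[2] xor  r2, r2, r0 → r2=0xb1
body[3] mov  r1, r2 → r1=0xb1
body[4] add  r0, r3, #1 → r0=0xbd
epilogue: pop r2=0x92, sp=0x82
r2 is callee-saved → restored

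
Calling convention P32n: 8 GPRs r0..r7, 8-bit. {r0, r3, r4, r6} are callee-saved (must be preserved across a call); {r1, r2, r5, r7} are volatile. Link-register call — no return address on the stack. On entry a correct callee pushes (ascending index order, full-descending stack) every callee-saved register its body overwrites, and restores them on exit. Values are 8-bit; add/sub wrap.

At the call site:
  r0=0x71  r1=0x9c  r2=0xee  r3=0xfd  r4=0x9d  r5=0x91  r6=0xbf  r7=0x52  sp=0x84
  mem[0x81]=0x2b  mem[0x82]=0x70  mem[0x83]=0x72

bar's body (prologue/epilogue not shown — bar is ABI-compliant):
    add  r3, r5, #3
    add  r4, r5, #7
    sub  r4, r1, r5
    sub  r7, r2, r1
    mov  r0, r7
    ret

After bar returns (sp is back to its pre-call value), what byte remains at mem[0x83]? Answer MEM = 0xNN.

prologue: push r0 -> mem[0x83]=0x71, sp=0x83
prologue: push r3 -> mem[0x82]=0xfd, sp=0x82
prologue: push r4 -> mem[0x81]=0x9d, sp=0x81
body[0] add  r3, r5, #3 -> r3=0x94
body[1] add  r4, r5, #7 -> r4=0x98
body[2] sub  r4, r1, r5 -> r4=0x0b
body[3] sub  r7, r2, r1 -> r7=0x52
body[4] mov  r0, r7 -> r0=0x52
epilogue: pop r4=0x9d, sp=0x82
epilogue: pop r3=0xfd, sp=0x83
epilogue: pop r0=0x71, sp=0x84
prologue pushed ['r0', 'r3', 'r4'] at ['0x83', '0x82', '0x81']

MEM = 0x71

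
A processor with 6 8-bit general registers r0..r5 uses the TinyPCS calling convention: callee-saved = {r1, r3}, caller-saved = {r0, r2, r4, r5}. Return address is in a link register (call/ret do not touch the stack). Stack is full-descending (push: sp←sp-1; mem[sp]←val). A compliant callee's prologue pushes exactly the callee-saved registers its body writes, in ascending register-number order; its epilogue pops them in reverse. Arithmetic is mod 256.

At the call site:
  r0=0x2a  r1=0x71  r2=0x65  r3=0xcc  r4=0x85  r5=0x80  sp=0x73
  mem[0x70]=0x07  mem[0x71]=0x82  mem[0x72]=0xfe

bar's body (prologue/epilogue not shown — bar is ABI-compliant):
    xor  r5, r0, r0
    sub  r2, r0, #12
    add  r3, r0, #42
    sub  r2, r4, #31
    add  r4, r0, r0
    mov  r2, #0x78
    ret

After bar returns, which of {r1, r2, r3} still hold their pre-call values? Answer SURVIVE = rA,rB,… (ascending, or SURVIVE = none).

SURVIVE = r1,r3

prologue: push r3 -> mem[0x72]=0xcc, sp=0x72
body[0] xor  r5, r0, r0 -> r5=0x00
body[1] sub  r2, r0, #12 -> r2=0x1e
body[2] add  r3, r0, #42 -> r3=0x54
body[3] sub  r2, r4, #31 -> r2=0x66
body[4] add  r4, r0, r0 -> r4=0x54
body[5] mov  r2, #0x78 -> r2=0x78
epilogue: pop r3=0xcc, sp=0x73
r1: callee-saved, written=False
r2: caller-saved, written=True
r3: callee-saved, written=True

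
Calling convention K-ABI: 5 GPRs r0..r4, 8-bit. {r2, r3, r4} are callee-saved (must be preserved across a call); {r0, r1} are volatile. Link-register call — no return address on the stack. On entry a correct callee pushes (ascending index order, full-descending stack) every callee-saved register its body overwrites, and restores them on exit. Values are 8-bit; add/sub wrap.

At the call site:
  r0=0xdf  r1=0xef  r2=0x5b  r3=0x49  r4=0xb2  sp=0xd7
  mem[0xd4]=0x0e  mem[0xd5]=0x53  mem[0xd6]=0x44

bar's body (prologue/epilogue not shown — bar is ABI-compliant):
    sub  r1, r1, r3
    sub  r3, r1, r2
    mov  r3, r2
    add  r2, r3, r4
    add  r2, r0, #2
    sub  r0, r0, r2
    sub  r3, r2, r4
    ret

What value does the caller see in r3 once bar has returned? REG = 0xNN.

prologue: push r2 → mem[0xd6]=0x5b, sp=0xd6
prologue: push r3 → mem[0xd5]=0x49, sp=0xd5
body[0] sub  r1, r1, r3 → r1=0xa6
body[1] sub  r3, r1, r2 → r3=0x4b
body[2] mov  r3, r2 → r3=0x5b
body[3] add  r2, r3, r4 → r2=0x0d
body[4] add  r2, r0, #2 → r2=0xe1
body[5] sub  r0, r0, r2 → r0=0xfe
body[6] sub  r3, r2, r4 → r3=0x2f
epilogue: pop r3=0x49, sp=0xd6
epilogue: pop r2=0x5b, sp=0xd7
r3 is callee-saved → restored

REG = 0x49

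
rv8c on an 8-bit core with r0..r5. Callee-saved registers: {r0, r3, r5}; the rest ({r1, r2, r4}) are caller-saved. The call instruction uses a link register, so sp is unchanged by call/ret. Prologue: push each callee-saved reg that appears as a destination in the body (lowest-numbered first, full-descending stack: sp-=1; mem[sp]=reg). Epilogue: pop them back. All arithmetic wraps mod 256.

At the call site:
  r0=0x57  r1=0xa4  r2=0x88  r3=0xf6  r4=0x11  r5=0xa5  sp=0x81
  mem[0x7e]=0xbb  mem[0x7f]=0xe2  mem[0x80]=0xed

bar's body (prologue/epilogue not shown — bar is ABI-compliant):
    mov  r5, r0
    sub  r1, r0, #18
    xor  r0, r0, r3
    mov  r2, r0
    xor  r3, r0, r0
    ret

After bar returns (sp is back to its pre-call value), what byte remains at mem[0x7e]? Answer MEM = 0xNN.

MEM = 0xa5

prologue: push r0 → mem[0x80]=0x57, sp=0x80
prologue: push r3 → mem[0x7f]=0xf6, sp=0x7f
prologue: push r5 → mem[0x7e]=0xa5, sp=0x7e
body[0] mov  r5, r0 → r5=0x57
body[1] sub  r1, r0, #18 → r1=0x45
body[2] xor  r0, r0, r3 → r0=0xa1
body[3] mov  r2, r0 → r2=0xa1
body[4] xor  r3, r0, r0 → r3=0x00
epilogue: pop r5=0xa5, sp=0x7f
epilogue: pop r3=0xf6, sp=0x80
epilogue: pop r0=0x57, sp=0x81
prologue pushed ['r0', 'r3', 'r5'] at ['0x80', '0x7f', '0x7e']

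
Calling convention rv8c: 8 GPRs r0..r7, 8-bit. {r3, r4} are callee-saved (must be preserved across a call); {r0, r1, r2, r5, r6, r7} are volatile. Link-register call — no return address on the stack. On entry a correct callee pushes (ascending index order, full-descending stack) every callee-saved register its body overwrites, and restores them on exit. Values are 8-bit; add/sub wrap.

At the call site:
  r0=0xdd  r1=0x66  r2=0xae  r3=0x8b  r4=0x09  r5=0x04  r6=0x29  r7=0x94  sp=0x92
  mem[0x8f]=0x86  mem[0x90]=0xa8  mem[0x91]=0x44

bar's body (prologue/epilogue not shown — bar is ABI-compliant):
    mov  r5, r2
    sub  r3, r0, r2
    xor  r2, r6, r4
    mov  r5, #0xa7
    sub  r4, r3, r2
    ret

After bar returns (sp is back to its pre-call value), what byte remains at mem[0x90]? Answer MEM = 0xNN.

MEM = 0x09

prologue: push r3 → mem[0x91]=0x8b, sp=0x91
prologue: push r4 → mem[0x90]=0x09, sp=0x90
body[0] mov  r5, r2 → r5=0xae
body[1] sub  r3, r0, r2 → r3=0x2f
body[2] xor  r2, r6, r4 → r2=0x20
body[3] mov  r5, #0xa7 → r5=0xa7
body[4] sub  r4, r3, r2 → r4=0x0f
epilogue: pop r4=0x09, sp=0x91
epilogue: pop r3=0x8b, sp=0x92
prologue pushed ['r3', 'r4'] at ['0x91', '0x90']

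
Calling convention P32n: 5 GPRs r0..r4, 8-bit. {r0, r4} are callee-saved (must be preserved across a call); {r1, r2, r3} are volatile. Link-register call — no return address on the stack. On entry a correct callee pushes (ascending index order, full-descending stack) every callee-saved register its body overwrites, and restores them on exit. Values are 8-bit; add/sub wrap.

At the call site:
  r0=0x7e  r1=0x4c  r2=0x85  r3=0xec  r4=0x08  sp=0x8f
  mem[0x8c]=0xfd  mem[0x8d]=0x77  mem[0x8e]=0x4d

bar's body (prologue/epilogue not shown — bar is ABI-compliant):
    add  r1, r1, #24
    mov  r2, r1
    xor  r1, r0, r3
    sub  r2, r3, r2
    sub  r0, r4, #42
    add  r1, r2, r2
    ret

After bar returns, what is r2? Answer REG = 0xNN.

REG = 0x88

prologue: push r0 -> mem[0x8e]=0x7e, sp=0x8e
body[0] add  r1, r1, #24 -> r1=0x64
body[1] mov  r2, r1 -> r2=0x64
body[2] xor  r1, r0, r3 -> r1=0x92
body[3] sub  r2, r3, r2 -> r2=0x88
body[4] sub  r0, r4, #42 -> r0=0xde
body[5] add  r1, r2, r2 -> r1=0x10
epilogue: pop r0=0x7e, sp=0x8f
r2 is caller-saved -> body value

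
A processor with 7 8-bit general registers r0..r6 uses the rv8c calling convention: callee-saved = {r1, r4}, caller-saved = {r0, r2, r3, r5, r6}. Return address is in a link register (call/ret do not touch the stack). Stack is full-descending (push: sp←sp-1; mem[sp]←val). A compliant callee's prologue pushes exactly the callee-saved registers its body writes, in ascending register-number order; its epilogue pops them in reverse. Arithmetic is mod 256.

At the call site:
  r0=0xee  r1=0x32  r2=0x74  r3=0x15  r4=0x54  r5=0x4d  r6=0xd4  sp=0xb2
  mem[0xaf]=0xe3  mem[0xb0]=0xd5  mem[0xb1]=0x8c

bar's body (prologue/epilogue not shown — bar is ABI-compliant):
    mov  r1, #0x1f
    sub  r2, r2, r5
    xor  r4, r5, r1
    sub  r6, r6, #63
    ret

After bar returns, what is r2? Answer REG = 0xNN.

REG = 0x27

prologue: push r1 → mem[0xb1]=0x32, sp=0xb1
prologue: push r4 → mem[0xb0]=0x54, sp=0xb0
body[0] mov  r1, #0x1f → r1=0x1f
body[1] sub  r2, r2, r5 → r2=0x27
body[2] xor  r4, r5, r1 → r4=0x52
body[3] sub  r6, r6, #63 → r6=0x95
epilogue: pop r4=0x54, sp=0xb1
epilogue: pop r1=0x32, sp=0xb2
r2 is caller-saved → body value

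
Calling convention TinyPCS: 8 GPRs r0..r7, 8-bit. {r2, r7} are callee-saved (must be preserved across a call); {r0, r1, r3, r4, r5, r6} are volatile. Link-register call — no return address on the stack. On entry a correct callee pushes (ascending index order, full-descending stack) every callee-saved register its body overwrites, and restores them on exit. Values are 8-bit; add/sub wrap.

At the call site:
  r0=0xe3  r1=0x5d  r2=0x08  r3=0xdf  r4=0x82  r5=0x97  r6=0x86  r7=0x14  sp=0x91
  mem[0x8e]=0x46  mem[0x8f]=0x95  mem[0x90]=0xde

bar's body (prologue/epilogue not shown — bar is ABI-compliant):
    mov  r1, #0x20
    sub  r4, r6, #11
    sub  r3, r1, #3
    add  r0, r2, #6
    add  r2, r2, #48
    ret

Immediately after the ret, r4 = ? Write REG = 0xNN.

prologue: push r2 -> mem[0x90]=0x08, sp=0x90
body[0] mov  r1, #0x20 -> r1=0x20
body[1] sub  r4, r6, #11 -> r4=0x7b
body[2] sub  r3, r1, #3 -> r3=0x1d
body[3] add  r0, r2, #6 -> r0=0x0e
body[4] add  r2, r2, #48 -> r2=0x38
epilogue: pop r2=0x08, sp=0x91
r4 is caller-saved -> body value

REG = 0x7b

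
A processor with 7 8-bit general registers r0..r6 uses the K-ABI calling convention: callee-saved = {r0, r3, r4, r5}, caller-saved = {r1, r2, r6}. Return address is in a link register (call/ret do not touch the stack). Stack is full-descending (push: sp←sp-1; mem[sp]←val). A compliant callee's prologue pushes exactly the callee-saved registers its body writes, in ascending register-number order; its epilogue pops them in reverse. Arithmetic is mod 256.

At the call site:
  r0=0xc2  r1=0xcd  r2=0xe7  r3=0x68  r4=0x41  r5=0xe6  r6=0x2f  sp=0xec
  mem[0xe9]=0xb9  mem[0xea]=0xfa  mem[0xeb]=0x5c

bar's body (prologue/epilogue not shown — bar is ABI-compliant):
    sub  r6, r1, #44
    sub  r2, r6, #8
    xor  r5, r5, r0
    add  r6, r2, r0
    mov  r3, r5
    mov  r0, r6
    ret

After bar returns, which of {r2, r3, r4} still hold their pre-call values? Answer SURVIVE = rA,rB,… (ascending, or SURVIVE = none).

SURVIVE = r3,r4

prologue: push r0 → mem[0xeb]=0xc2, sp=0xeb
prologue: push r3 → mem[0xea]=0x68, sp=0xea
prologue: push r5 → mem[0xe9]=0xe6, sp=0xe9
body[0] sub  r6, r1, #44 → r6=0xa1
body[1] sub  r2, r6, #8 → r2=0x99
body[2] xor  r5, r5, r0 → r5=0x24
body[3] add  r6, r2, r0 → r6=0x5b
body[4] mov  r3, r5 → r3=0x24
body[5] mov  r0, r6 → r0=0x5b
epilogue: pop r5=0xe6, sp=0xea
epilogue: pop r3=0x68, sp=0xeb
epilogue: pop r0=0xc2, sp=0xec
r2: caller-saved, written=True
r3: callee-saved, written=True
r4: callee-saved, written=False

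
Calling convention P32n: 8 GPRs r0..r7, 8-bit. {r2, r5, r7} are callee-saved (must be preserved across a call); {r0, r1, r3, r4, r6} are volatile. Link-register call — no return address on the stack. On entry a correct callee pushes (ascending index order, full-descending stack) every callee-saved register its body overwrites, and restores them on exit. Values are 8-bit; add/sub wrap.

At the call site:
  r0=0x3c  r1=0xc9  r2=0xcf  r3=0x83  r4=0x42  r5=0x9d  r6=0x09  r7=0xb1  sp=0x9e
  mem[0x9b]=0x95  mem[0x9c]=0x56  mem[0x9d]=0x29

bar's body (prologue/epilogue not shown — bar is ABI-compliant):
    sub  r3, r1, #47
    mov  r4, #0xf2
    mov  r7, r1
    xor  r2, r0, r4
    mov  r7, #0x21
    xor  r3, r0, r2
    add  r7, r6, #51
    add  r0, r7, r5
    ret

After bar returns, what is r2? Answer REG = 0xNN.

REG = 0xcf

prologue: push r2 → mem[0x9d]=0xcf, sp=0x9d
prologue: push r7 → mem[0x9c]=0xb1, sp=0x9c
body[0] sub  r3, r1, #47 → r3=0x9a
body[1] mov  r4, #0xf2 → r4=0xf2
body[2] mov  r7, r1 → r7=0xc9
body[3] xor  r2, r0, r4 → r2=0xce
body[4] mov  r7, #0x21 → r7=0x21
body[5] xor  r3, r0, r2 → r3=0xf2
body[6] add  r7, r6, #51 → r7=0x3c
body[7] add  r0, r7, r5 → r0=0xd9
epilogue: pop r7=0xb1, sp=0x9d
epilogue: pop r2=0xcf, sp=0x9e
r2 is callee-saved → restored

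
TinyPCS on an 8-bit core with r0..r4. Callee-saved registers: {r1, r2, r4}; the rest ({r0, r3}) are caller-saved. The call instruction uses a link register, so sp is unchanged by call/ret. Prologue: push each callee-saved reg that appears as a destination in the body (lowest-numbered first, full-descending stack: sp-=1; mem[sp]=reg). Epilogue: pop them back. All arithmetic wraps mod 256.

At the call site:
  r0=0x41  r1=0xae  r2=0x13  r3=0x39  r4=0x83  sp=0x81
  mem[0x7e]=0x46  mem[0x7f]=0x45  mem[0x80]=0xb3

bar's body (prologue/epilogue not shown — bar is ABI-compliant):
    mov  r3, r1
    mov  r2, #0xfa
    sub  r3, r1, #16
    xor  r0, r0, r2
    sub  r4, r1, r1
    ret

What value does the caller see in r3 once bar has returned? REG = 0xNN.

REG = 0x9e

prologue: push r2 -> mem[0x80]=0x13, sp=0x80
prologue: push r4 -> mem[0x7f]=0x83, sp=0x7f
body[0] mov  r3, r1 -> r3=0xae
body[1] mov  r2, #0xfa -> r2=0xfa
body[2] sub  r3, r1, #16 -> r3=0x9e
body[3] xor  r0, r0, r2 -> r0=0xbb
body[4] sub  r4, r1, r1 -> r4=0x00
epilogue: pop r4=0x83, sp=0x80
epilogue: pop r2=0x13, sp=0x81
r3 is caller-saved -> body value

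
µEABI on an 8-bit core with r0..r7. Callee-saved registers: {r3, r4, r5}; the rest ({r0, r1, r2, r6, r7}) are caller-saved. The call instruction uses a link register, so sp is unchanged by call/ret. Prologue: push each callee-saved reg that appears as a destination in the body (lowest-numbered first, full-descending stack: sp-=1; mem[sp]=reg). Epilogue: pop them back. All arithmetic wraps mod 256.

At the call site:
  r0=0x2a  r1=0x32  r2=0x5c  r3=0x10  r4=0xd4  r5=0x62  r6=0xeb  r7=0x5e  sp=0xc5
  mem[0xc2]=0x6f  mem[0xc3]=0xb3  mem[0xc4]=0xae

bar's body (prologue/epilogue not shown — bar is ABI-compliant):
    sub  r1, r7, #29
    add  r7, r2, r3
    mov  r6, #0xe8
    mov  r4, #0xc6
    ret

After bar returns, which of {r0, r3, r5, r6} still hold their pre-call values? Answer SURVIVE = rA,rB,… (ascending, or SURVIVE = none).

prologue: push r4 → mem[0xc4]=0xd4, sp=0xc4
body[0] sub  r1, r7, #29 → r1=0x41
body[1] add  r7, r2, r3 → r7=0x6c
body[2] mov  r6, #0xe8 → r6=0xe8
body[3] mov  r4, #0xc6 → r4=0xc6
epilogue: pop r4=0xd4, sp=0xc5
r0: caller-saved, written=False
r3: callee-saved, written=False
r5: callee-saved, written=False
r6: caller-saved, written=True

SURVIVE = r0,r3,r5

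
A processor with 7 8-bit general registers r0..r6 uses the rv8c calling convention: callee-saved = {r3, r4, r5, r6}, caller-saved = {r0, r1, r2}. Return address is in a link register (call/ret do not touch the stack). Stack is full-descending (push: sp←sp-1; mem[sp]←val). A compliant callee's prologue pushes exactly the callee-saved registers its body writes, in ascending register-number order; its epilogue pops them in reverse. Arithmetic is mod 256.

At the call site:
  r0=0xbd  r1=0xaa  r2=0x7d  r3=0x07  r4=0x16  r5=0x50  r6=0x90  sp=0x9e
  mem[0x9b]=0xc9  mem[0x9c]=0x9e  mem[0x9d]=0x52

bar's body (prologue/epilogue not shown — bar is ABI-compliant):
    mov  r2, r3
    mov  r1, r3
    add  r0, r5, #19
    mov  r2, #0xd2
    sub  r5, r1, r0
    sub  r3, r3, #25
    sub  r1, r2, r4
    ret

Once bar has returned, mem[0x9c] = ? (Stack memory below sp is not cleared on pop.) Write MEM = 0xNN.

prologue: push r3 → mem[0x9d]=0x07, sp=0x9d
prologue: push r5 → mem[0x9c]=0x50, sp=0x9c
body[0] mov  r2, r3 → r2=0x07
body[1] mov  r1, r3 → r1=0x07
body[2] add  r0, r5, #19 → r0=0x63
body[3] mov  r2, #0xd2 → r2=0xd2
body[4] sub  r5, r1, r0 → r5=0xa4
body[5] sub  r3, r3, #25 → r3=0xee
body[6] sub  r1, r2, r4 → r1=0xbc
epilogue: pop r5=0x50, sp=0x9d
epilogue: pop r3=0x07, sp=0x9e
prologue pushed ['r3', 'r5'] at ['0x9d', '0x9c']

MEM = 0x50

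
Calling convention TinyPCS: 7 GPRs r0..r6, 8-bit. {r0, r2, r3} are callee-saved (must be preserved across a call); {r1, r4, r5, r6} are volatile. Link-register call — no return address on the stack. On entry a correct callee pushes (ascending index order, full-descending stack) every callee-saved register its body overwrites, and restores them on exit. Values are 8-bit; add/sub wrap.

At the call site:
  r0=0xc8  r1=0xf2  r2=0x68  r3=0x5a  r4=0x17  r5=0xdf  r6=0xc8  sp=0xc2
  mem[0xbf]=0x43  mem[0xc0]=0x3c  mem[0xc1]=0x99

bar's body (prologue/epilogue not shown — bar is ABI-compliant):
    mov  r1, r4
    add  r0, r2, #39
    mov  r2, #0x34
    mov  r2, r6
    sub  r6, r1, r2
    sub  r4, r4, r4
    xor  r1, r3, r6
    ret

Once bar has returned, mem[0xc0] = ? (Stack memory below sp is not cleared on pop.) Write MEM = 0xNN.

MEM = 0x68

prologue: push r0 -> mem[0xc1]=0xc8, sp=0xc1
prologue: push r2 -> mem[0xc0]=0x68, sp=0xc0
body[0] mov  r1, r4 -> r1=0x17
body[1] add  r0, r2, #39 -> r0=0x8f
body[2] mov  r2, #0x34 -> r2=0x34
body[3] mov  r2, r6 -> r2=0xc8
body[4] sub  r6, r1, r2 -> r6=0x4f
body[5] sub  r4, r4, r4 -> r4=0x00
body[6] xor  r1, r3, r6 -> r1=0x15
epilogue: pop r2=0x68, sp=0xc1
epilogue: pop r0=0xc8, sp=0xc2
prologue pushed ['r0', 'r2'] at ['0xc1', '0xc0']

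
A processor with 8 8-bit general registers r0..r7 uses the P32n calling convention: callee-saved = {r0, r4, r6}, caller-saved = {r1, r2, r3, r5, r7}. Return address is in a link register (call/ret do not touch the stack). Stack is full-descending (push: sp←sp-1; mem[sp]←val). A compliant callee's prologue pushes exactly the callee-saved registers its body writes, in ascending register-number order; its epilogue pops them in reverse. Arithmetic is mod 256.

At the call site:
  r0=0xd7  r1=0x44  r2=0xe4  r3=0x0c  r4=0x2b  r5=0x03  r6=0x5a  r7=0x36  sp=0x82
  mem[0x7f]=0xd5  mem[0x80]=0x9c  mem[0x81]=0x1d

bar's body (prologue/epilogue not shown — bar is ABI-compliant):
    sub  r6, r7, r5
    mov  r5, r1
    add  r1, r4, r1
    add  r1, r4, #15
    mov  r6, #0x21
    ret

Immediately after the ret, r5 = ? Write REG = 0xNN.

prologue: push r6 → mem[0x81]=0x5a, sp=0x81
body[0] sub  r6, r7, r5 → r6=0x33
body[1] mov  r5, r1 → r5=0x44
body[2] add  r1, r4, r1 → r1=0x6f
body[3] add  r1, r4, #15 → r1=0x3a
body[4] mov  r6, #0x21 → r6=0x21
epilogue: pop r6=0x5a, sp=0x82
r5 is caller-saved → body value

REG = 0x44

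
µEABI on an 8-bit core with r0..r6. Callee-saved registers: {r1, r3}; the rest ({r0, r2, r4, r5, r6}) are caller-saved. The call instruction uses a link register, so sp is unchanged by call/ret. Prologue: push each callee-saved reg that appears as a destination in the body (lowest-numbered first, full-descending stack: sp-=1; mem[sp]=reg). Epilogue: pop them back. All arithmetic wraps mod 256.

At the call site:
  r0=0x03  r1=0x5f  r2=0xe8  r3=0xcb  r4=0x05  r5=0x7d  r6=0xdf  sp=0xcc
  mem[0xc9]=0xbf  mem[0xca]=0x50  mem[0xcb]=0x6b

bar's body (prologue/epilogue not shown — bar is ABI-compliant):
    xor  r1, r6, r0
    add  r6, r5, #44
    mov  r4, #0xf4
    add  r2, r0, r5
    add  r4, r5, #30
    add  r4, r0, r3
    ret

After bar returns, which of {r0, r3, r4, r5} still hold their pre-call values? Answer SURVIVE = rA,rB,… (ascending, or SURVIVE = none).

prologue: push r1 -> mem[0xcb]=0x5f, sp=0xcb
body[0] xor  r1, r6, r0 -> r1=0xdc
body[1] add  r6, r5, #44 -> r6=0xa9
body[2] mov  r4, #0xf4 -> r4=0xf4
body[3] add  r2, r0, r5 -> r2=0x80
body[4] add  r4, r5, #30 -> r4=0x9b
body[5] add  r4, r0, r3 -> r4=0xce
epilogue: pop r1=0x5f, sp=0xcc
r0: caller-saved, written=False
r3: callee-saved, written=False
r4: caller-saved, written=True
r5: caller-saved, written=False

SURVIVE = r0,r3,r5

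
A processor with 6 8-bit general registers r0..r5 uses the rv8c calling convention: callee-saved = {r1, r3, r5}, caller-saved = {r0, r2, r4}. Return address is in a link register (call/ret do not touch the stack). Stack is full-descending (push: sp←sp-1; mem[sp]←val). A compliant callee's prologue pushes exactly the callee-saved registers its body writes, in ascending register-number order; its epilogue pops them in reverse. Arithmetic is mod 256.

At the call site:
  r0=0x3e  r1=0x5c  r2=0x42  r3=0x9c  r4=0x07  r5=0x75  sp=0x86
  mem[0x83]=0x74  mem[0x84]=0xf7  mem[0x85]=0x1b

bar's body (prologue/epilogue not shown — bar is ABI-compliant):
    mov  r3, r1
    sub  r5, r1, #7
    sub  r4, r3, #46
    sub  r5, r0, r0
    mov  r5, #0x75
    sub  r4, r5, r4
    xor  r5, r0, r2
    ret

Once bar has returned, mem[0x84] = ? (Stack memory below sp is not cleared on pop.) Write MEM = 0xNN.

prologue: push r3 → mem[0x85]=0x9c, sp=0x85
prologue: push r5 → mem[0x84]=0x75, sp=0x84
body[0] mov  r3, r1 → r3=0x5c
body[1] sub  r5, r1, #7 → r5=0x55
body[2] sub  r4, r3, #46 → r4=0x2e
body[3] sub  r5, r0, r0 → r5=0x00
body[4] mov  r5, #0x75 → r5=0x75
body[5] sub  r4, r5, r4 → r4=0x47
body[6] xor  r5, r0, r2 → r5=0x7c
epilogue: pop r5=0x75, sp=0x85
epilogue: pop r3=0x9c, sp=0x86
prologue pushed ['r3', 'r5'] at ['0x85', '0x84']

MEM = 0x75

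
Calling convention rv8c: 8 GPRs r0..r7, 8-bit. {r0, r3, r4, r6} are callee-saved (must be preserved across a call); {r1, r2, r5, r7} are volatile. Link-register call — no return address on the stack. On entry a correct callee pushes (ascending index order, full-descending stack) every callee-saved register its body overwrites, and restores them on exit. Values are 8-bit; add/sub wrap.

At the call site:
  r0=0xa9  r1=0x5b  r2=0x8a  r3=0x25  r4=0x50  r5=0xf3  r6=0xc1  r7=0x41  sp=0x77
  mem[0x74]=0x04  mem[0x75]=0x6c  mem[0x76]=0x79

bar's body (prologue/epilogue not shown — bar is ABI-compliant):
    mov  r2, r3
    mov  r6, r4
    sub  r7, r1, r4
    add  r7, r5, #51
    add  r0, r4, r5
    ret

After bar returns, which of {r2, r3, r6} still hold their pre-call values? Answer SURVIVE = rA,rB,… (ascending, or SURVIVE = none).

prologue: push r0 -> mem[0x76]=0xa9, sp=0x76
prologue: push r6 -> mem[0x75]=0xc1, sp=0x75
body[0] mov  r2, r3 -> r2=0x25
body[1] mov  r6, r4 -> r6=0x50
body[2] sub  r7, r1, r4 -> r7=0x0b
body[3] add  r7, r5, #51 -> r7=0x26
body[4] add  r0, r4, r5 -> r0=0x43
epilogue: pop r6=0xc1, sp=0x76
epilogue: pop r0=0xa9, sp=0x77
r2: caller-saved, written=True
r3: callee-saved, written=False
r6: callee-saved, written=True

SURVIVE = r3,r6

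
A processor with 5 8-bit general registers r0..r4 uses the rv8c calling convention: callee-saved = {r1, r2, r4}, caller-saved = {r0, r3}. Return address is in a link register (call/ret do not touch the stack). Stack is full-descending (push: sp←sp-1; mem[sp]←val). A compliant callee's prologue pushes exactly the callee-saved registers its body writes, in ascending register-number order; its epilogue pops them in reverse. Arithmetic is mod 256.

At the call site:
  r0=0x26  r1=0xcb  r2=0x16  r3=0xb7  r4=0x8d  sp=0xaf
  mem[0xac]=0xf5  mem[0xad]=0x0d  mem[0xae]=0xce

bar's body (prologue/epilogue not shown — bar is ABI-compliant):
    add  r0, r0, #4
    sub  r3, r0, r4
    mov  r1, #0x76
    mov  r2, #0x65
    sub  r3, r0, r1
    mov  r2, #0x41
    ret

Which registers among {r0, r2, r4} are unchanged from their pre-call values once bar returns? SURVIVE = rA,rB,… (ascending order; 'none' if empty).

SURVIVE = r2,r4

prologue: push r1 -> mem[0xae]=0xcb, sp=0xae
prologue: push r2 -> mem[0xad]=0x16, sp=0xad
body[0] add  r0, r0, #4 -> r0=0x2a
body[1] sub  r3, r0, r4 -> r3=0x9d
body[2] mov  r1, #0x76 -> r1=0x76
body[3] mov  r2, #0x65 -> r2=0x65
body[4] sub  r3, r0, r1 -> r3=0xb4
body[5] mov  r2, #0x41 -> r2=0x41
epilogue: pop r2=0x16, sp=0xae
epilogue: pop r1=0xcb, sp=0xaf
r0: caller-saved, written=True
r2: callee-saved, written=True
r4: callee-saved, written=False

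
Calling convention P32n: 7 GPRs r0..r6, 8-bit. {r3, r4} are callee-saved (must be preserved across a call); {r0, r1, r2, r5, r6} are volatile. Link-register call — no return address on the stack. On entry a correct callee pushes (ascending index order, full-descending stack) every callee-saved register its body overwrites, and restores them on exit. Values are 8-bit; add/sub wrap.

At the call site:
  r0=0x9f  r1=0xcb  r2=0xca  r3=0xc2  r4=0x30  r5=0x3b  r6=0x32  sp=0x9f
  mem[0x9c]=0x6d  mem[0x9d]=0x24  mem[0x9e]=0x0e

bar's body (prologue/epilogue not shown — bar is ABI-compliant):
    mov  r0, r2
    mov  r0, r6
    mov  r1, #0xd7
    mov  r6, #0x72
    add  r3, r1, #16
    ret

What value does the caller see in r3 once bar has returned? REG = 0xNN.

prologue: push r3 -> mem[0x9e]=0xc2, sp=0x9e
body[0] mov  r0, r2 -> r0=0xca
body[1] mov  r0, r6 -> r0=0x32
body[2] mov  r1, #0xd7 -> r1=0xd7
body[3] mov  r6, #0x72 -> r6=0x72
body[4] add  r3, r1, #16 -> r3=0xe7
epilogue: pop r3=0xc2, sp=0x9f
r3 is callee-saved -> restored

REG = 0xc2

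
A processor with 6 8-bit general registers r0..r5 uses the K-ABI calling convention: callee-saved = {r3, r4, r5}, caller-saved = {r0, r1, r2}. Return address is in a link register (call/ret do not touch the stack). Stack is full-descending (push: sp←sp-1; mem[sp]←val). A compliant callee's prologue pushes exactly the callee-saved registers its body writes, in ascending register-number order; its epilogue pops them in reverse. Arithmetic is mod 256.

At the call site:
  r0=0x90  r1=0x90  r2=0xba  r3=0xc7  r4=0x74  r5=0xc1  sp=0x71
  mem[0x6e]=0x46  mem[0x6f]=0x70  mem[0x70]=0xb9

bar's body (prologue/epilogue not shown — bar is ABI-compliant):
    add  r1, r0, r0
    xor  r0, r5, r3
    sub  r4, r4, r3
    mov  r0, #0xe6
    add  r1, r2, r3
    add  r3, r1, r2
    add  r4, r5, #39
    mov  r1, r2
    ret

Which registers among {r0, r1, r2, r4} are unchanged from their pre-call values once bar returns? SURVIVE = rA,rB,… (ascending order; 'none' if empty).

prologue: push r3 -> mem[0x70]=0xc7, sp=0x70
prologue: push r4 -> mem[0x6f]=0x74, sp=0x6f
body[0] add  r1, r0, r0 -> r1=0x20
body[1] xor  r0, r5, r3 -> r0=0x06
body[2] sub  r4, r4, r3 -> r4=0xad
body[3] mov  r0, #0xe6 -> r0=0xe6
body[4] add  r1, r2, r3 -> r1=0x81
body[5] add  r3, r1, r2 -> r3=0x3b
body[6] add  r4, r5, #39 -> r4=0xe8
body[7] mov  r1, r2 -> r1=0xba
epilogue: pop r4=0x74, sp=0x70
epilogue: pop r3=0xc7, sp=0x71
r0: caller-saved, written=True
r1: caller-saved, written=True
r2: caller-saved, written=False
r4: callee-saved, written=True

SURVIVE = r2,r4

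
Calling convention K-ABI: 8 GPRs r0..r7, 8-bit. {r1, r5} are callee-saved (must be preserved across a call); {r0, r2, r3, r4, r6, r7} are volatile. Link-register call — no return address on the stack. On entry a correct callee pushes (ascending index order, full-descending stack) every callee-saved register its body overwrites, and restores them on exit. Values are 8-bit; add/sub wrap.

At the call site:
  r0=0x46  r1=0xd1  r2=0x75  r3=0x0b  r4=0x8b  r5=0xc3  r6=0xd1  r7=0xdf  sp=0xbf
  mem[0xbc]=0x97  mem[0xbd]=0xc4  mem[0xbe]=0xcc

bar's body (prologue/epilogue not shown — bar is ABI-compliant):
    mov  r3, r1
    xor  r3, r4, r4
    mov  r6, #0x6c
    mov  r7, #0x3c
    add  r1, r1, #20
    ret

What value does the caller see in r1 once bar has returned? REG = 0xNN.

REG = 0xd1

prologue: push r1 → mem[0xbe]=0xd1, sp=0xbe
body[0] mov  r3, r1 → r3=0xd1
body[1] xor  r3, r4, r4 → r3=0x00
body[2] mov  r6, #0x6c → r6=0x6c
body[3] mov  r7, #0x3c → r7=0x3c
body[4] add  r1, r1, #20 → r1=0xe5
epilogue: pop r1=0xd1, sp=0xbf
r1 is callee-saved → restored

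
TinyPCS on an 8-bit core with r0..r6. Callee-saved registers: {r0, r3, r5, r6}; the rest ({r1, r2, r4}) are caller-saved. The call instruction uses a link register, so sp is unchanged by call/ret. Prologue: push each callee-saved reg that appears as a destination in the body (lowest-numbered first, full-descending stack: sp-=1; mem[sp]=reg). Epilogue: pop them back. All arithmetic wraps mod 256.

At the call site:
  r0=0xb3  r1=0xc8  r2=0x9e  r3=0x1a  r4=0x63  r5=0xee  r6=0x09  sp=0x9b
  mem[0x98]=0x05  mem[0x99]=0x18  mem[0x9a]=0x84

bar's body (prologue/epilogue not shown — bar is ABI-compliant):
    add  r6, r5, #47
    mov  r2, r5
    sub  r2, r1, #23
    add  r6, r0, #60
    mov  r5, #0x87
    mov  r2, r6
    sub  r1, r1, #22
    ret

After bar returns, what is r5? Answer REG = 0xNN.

prologue: push r5 → mem[0x9a]=0xee, sp=0x9a
prologue: push r6 → mem[0x99]=0x09, sp=0x99
body[0] add  r6, r5, #47 → r6=0x1d
body[1] mov  r2, r5 → r2=0xee
body[2] sub  r2, r1, #23 → r2=0xb1
body[3] add  r6, r0, #60 → r6=0xef
body[4] mov  r5, #0x87 → r5=0x87
body[5] mov  r2, r6 → r2=0xef
body[6] sub  r1, r1, #22 → r1=0xb2
epilogue: pop r6=0x09, sp=0x9a
epilogue: pop r5=0xee, sp=0x9b
r5 is callee-saved → restored

REG = 0xee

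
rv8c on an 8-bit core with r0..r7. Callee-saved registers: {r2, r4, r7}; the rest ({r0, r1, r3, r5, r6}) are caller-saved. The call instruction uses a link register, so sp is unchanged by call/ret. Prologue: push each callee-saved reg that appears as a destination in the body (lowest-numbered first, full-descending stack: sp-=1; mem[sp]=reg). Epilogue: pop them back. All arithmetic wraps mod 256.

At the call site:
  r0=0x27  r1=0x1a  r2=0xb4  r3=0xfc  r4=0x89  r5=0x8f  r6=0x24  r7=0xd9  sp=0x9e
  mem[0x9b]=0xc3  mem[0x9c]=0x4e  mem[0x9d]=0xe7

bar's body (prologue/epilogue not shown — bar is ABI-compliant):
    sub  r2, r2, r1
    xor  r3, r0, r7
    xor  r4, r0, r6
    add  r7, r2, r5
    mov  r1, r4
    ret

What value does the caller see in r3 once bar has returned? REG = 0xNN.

REG = 0xfe

prologue: push r2 → mem[0x9d]=0xb4, sp=0x9d
prologue: push r4 → mem[0x9c]=0x89, sp=0x9c
prologue: push r7 → mem[0x9b]=0xd9, sp=0x9b
body[0] sub  r2, r2, r1 → r2=0x9a
body[1] xor  r3, r0, r7 → r3=0xfe
body[2] xor  r4, r0, r6 → r4=0x03
body[3] add  r7, r2, r5 → r7=0x29
body[4] mov  r1, r4 → r1=0x03
epilogue: pop r7=0xd9, sp=0x9c
epilogue: pop r4=0x89, sp=0x9d
epilogue: pop r2=0xb4, sp=0x9e
r3 is caller-saved → body value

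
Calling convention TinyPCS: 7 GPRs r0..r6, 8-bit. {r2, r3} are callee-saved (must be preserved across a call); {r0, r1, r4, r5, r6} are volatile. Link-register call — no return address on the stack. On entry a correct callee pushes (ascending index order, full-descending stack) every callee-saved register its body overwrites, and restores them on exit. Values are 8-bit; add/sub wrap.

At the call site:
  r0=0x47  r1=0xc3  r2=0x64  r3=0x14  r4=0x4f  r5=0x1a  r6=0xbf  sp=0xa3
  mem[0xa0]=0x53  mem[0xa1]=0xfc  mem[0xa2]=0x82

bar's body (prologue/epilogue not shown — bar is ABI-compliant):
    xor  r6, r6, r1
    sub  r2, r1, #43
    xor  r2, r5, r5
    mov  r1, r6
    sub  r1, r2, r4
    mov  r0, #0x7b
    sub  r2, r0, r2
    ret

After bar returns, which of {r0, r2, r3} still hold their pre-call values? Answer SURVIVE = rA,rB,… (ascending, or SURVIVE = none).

prologue: push r2 -> mem[0xa2]=0x64, sp=0xa2
body[0] xor  r6, r6, r1 -> r6=0x7c
body[1] sub  r2, r1, #43 -> r2=0x98
body[2] xor  r2, r5, r5 -> r2=0x00
body[3] mov  r1, r6 -> r1=0x7c
body[4] sub  r1, r2, r4 -> r1=0xb1
body[5] mov  r0, #0x7b -> r0=0x7b
body[6] sub  r2, r0, r2 -> r2=0x7b
epilogue: pop r2=0x64, sp=0xa3
r0: caller-saved, written=True
r2: callee-saved, written=True
r3: callee-saved, written=False

SURVIVE = r2,r3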